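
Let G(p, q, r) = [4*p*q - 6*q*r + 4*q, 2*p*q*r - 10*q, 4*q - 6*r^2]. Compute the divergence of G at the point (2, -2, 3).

∂G₁/∂p = 4*q
∂G₂/∂q = 2*p*r - 10
∂G₃/∂r = -12*r
∇·G = 2*p*r + 4*q - 12*r - 10
At (2, -2, 3): -42.

-42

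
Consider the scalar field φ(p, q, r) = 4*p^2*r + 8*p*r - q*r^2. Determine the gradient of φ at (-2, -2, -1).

(8, -1, -4)

∂φ/∂p = 8*p*r + 8*r
∂φ/∂q = -r^2
∂φ/∂r = 4*p^2 + 8*p - 2*q*r
∇φ = (8*p*r + 8*r, -r^2, 4*p^2 + 8*p - 2*q*r)
At (-2, -2, -1): (8, -1, -4).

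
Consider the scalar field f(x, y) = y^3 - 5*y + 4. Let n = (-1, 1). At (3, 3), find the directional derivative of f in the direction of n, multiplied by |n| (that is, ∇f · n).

∂f/∂x = 0
∂f/∂y = 3*y^2 - 5
∇f at (3, 3) = (0, 22)
∇f · n = (0)(-1) + (22)(1) = 22

22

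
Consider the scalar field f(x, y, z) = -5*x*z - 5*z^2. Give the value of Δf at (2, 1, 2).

∂²f/∂x² = 0
∂²f/∂y² = 0
∂²f/∂z² = -10
∇²f = -10
At (2, 1, 2): -10.

-10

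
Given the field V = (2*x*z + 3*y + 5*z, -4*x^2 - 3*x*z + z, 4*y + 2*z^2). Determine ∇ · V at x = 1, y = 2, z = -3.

∂V₁/∂x = 2*z
∂V₂/∂y = 0
∂V₃/∂z = 4*z
∇·V = 6*z
At (1, 2, -3): -18.

-18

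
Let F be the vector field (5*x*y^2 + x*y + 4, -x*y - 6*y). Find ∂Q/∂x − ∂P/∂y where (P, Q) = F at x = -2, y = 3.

59

∂F₂/∂x = -y
∂F₁/∂y = 10*x*y + x
Scalar curl = -10*x*y - x - y
At (-2, 3): 59.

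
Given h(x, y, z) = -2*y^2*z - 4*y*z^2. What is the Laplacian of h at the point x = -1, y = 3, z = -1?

∂²h/∂x² = 0
∂²h/∂y² = -4*z
∂²h/∂z² = -8*y
∇²h = -8*y - 4*z
At (-1, 3, -1): -20.

-20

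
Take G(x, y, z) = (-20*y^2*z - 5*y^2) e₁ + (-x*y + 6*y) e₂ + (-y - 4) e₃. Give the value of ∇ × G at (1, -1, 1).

(-1, -20, -49)

(∇×G)₁ = ∂G₃/∂y − ∂G₂/∂z = -1
(∇×G)₂ = ∂G₁/∂z − ∂G₃/∂x = -20*y^2
(∇×G)₃ = ∂G₂/∂x − ∂G₁/∂y = 40*y*z + 9*y
∇×G = (-1, -20*y^2, 40*y*z + 9*y)
At (1, -1, 1): (-1, -20, -49).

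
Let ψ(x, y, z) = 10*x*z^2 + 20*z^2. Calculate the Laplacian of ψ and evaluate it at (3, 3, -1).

100

∂²ψ/∂x² = 0
∂²ψ/∂y² = 0
∂²ψ/∂z² = 20*(x + 2)
∇²ψ = 20*x + 40
At (3, 3, -1): 100.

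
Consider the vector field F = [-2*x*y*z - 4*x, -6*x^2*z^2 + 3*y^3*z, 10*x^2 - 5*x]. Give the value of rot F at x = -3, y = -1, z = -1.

(-105, 59, 42)

(∇×F)₁ = ∂F₃/∂y − ∂F₂/∂z = 12*x^2*z - 3*y^3
(∇×F)₂ = ∂F₁/∂z − ∂F₃/∂x = -2*x*y - 20*x + 5
(∇×F)₃ = ∂F₂/∂x − ∂F₁/∂y = -12*x*z^2 + 2*x*z
∇×F = (12*x^2*z - 3*y^3, -2*x*y - 20*x + 5, -12*x*z^2 + 2*x*z)
At (-3, -1, -1): (-105, 59, 42).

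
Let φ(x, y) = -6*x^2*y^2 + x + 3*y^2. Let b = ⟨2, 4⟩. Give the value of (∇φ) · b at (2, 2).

∂φ/∂x = -12*x*y^2 + 1
∂φ/∂y = -12*x^2*y + 6*y
∇φ at (2, 2) = (-95, -84)
∇φ · b = (-95)(2) + (-84)(4) = -526

-526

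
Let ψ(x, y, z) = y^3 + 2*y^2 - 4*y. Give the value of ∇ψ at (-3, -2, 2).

(0, 0, 0)

∂ψ/∂x = 0
∂ψ/∂y = 3*y^2 + 4*y - 4
∂ψ/∂z = 0
∇ψ = (0, 3*y^2 + 4*y - 4, 0)
At (-3, -2, 2): (0, 0, 0).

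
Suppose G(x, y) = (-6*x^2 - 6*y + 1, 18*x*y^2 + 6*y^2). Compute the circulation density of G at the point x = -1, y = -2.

∂G₂/∂x = 18*y^2
∂G₁/∂y = -6
Scalar curl = 18*y^2 + 6
At (-1, -2): 78.

78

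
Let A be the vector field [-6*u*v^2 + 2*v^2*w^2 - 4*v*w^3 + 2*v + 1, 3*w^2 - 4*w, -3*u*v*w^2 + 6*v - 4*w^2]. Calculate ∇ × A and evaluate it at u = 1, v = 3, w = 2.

(-14, -36, 18)

(∇×A)₁ = ∂A₃/∂v − ∂A₂/∂w = -3*u*w^2 - 6*w + 10
(∇×A)₂ = ∂A₁/∂w − ∂A₃/∂u = 4*v^2*w - 9*v*w^2
(∇×A)₃ = ∂A₂/∂u − ∂A₁/∂v = 12*u*v - 4*v*w^2 + 4*w^3 - 2
∇×A = (-3*u*w^2 - 6*w + 10, 4*v^2*w - 9*v*w^2, 12*u*v - 4*v*w^2 + 4*w^3 - 2)
At (1, 3, 2): (-14, -36, 18).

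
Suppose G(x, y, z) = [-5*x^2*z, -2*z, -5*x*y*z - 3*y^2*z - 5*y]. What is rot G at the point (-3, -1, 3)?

(60, -60, 0)

(∇×G)₁ = ∂G₃/∂y − ∂G₂/∂z = -5*x*z - 6*y*z - 3
(∇×G)₂ = ∂G₁/∂z − ∂G₃/∂x = -5*x^2 + 5*y*z
(∇×G)₃ = ∂G₂/∂x − ∂G₁/∂y = 0
∇×G = (-5*x*z - 6*y*z - 3, -5*x^2 + 5*y*z, 0)
At (-3, -1, 3): (60, -60, 0).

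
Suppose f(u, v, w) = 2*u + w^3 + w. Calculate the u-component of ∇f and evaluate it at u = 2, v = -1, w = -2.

2

(∇f)_1 = ∂f/∂u = 2
At (2, -1, -2): 2.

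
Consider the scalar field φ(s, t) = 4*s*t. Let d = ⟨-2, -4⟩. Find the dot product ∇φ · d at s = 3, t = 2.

∂φ/∂s = 4*t
∂φ/∂t = 4*s
∇φ at (3, 2) = (8, 12)
∇φ · d = (8)(-2) + (12)(-4) = -64

-64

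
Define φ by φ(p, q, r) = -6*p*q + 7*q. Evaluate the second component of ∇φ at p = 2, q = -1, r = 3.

(∇φ)_2 = ∂φ/∂q = -6*p + 7
At (2, -1, 3): -5.

-5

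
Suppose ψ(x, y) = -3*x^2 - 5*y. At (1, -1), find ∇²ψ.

∂²ψ/∂x² = -6
∂²ψ/∂y² = 0
∇²ψ = -6
At (1, -1): -6.

-6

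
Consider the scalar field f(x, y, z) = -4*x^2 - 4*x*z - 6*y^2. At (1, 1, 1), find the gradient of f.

(-12, -12, -4)

∂f/∂x = -8*x - 4*z
∂f/∂y = -12*y
∂f/∂z = -4*x
∇f = (-8*x - 4*z, -12*y, -4*x)
At (1, 1, 1): (-12, -12, -4).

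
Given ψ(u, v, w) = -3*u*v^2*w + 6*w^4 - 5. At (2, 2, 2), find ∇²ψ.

264

∂²ψ/∂u² = 0
∂²ψ/∂v² = -6*u*w
∂²ψ/∂w² = 72*w^2
∇²ψ = -6*u*w + 72*w^2
At (2, 2, 2): 264.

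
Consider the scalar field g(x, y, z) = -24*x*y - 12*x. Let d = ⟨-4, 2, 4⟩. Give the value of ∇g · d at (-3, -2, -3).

∂g/∂x = -24*y - 12
∂g/∂y = -24*x
∂g/∂z = 0
∇g at (-3, -2, -3) = (36, 72, 0)
∇g · d = (36)(-4) + (72)(2) + (0)(4) = 0

0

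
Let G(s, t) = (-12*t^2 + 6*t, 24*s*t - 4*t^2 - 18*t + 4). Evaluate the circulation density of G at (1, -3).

-150

∂G₂/∂s = 24*t
∂G₁/∂t = -24*t + 6
Scalar curl = 48*t - 6
At (1, -3): -150.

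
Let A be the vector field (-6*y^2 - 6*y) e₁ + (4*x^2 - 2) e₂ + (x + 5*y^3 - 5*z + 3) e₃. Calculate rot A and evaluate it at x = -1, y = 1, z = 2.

(∇×A)₁ = ∂A₃/∂y − ∂A₂/∂z = 15*y^2
(∇×A)₂ = ∂A₁/∂z − ∂A₃/∂x = -1
(∇×A)₃ = ∂A₂/∂x − ∂A₁/∂y = 8*x + 12*y + 6
∇×A = (15*y^2, -1, 8*x + 12*y + 6)
At (-1, 1, 2): (15, -1, 10).

(15, -1, 10)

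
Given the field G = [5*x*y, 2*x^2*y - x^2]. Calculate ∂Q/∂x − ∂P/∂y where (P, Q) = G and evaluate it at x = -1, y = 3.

∂G₂/∂x = 4*x*y - 2*x
∂G₁/∂y = 5*x
Scalar curl = 4*x*y - 7*x
At (-1, 3): -5.

-5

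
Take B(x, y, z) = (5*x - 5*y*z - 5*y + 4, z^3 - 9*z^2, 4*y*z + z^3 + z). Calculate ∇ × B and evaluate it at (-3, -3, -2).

(∇×B)₁ = ∂B₃/∂y − ∂B₂/∂z = -3*z^2 + 22*z
(∇×B)₂ = ∂B₁/∂z − ∂B₃/∂x = -5*y
(∇×B)₃ = ∂B₂/∂x − ∂B₁/∂y = 5*z + 5
∇×B = (-3*z^2 + 22*z, -5*y, 5*z + 5)
At (-3, -3, -2): (-56, 15, -5).

(-56, 15, -5)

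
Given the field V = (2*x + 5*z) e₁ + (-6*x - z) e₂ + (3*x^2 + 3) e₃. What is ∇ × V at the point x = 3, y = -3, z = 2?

(1, -13, -6)

(∇×V)₁ = ∂V₃/∂y − ∂V₂/∂z = 1
(∇×V)₂ = ∂V₁/∂z − ∂V₃/∂x = -6*x + 5
(∇×V)₃ = ∂V₂/∂x − ∂V₁/∂y = -6
∇×V = (1, -6*x + 5, -6)
At (3, -3, 2): (1, -13, -6).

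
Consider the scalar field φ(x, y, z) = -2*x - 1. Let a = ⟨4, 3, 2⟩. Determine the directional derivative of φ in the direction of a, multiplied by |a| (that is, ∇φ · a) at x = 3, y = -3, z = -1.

-8

∂φ/∂x = -2
∂φ/∂y = 0
∂φ/∂z = 0
∇φ at (3, -3, -1) = (-2, 0, 0)
∇φ · a = (-2)(4) + (0)(3) + (0)(2) = -8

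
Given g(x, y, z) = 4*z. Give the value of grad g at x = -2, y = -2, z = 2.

∂g/∂x = 0
∂g/∂y = 0
∂g/∂z = 4
∇g = (0, 0, 4)
At (-2, -2, 2): (0, 0, 4).

(0, 0, 4)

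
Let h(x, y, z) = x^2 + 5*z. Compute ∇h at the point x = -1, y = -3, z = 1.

∂h/∂x = 2*x
∂h/∂y = 0
∂h/∂z = 5
∇h = (2*x, 0, 5)
At (-1, -3, 1): (-2, 0, 5).

(-2, 0, 5)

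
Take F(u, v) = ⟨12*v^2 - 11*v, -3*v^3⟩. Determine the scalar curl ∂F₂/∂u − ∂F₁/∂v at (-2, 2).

∂F₂/∂u = 0
∂F₁/∂v = 24*v - 11
Scalar curl = -24*v + 11
At (-2, 2): -37.

-37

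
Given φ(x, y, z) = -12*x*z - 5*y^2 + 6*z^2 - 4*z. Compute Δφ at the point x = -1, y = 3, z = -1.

2

∂²φ/∂x² = 0
∂²φ/∂y² = -10
∂²φ/∂z² = 12
∇²φ = 2
At (-1, 3, -1): 2.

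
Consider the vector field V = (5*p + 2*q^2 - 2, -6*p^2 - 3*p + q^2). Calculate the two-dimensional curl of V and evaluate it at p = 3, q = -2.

-31

∂V₂/∂p = -12*p - 3
∂V₁/∂q = 4*q
Scalar curl = -12*p - 4*q - 3
At (3, -2): -31.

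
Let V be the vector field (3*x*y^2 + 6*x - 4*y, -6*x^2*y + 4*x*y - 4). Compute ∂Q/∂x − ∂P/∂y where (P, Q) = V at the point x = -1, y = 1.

26

∂V₂/∂x = -12*x*y + 4*y
∂V₁/∂y = 6*x*y - 4
Scalar curl = -18*x*y + 4*y + 4
At (-1, 1): 26.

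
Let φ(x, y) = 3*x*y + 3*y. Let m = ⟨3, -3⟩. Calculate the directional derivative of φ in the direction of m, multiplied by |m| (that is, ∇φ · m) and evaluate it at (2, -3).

-54

∂φ/∂x = 3*y
∂φ/∂y = 3*x + 3
∇φ at (2, -3) = (-9, 9)
∇φ · m = (-9)(3) + (9)(-3) = -54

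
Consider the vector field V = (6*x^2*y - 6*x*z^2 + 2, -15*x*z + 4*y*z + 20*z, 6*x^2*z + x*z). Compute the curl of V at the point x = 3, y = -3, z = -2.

(37, 146, -24)

(∇×V)₁ = ∂V₃/∂y − ∂V₂/∂z = 15*x - 4*y - 20
(∇×V)₂ = ∂V₁/∂z − ∂V₃/∂x = -24*x*z - z
(∇×V)₃ = ∂V₂/∂x − ∂V₁/∂y = -6*x^2 - 15*z
∇×V = (15*x - 4*y - 20, -24*x*z - z, -6*x^2 - 15*z)
At (3, -3, -2): (37, 146, -24).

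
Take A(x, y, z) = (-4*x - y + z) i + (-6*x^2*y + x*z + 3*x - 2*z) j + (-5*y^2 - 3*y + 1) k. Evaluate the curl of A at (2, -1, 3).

(7, 1, 31)

(∇×A)₁ = ∂A₃/∂y − ∂A₂/∂z = -x - 10*y - 1
(∇×A)₂ = ∂A₁/∂z − ∂A₃/∂x = 1
(∇×A)₃ = ∂A₂/∂x − ∂A₁/∂y = -12*x*y + z + 4
∇×A = (-x - 10*y - 1, 1, -12*x*y + z + 4)
At (2, -1, 3): (7, 1, 31).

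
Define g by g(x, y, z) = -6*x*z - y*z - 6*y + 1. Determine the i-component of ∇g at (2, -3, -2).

(∇g)_1 = ∂g/∂x = -6*z
At (2, -3, -2): 12.

12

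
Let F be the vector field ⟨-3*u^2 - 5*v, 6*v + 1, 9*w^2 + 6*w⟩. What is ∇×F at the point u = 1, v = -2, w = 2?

(0, 0, 5)

(∇×F)₁ = ∂F₃/∂v − ∂F₂/∂w = 0
(∇×F)₂ = ∂F₁/∂w − ∂F₃/∂u = 0
(∇×F)₃ = ∂F₂/∂u − ∂F₁/∂v = 5
∇×F = (0, 0, 5)
At (1, -2, 2): (0, 0, 5).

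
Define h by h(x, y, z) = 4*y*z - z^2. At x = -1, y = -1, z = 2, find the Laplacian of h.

-2

∂²h/∂x² = 0
∂²h/∂y² = 0
∂²h/∂z² = -2
∇²h = -2
At (-1, -1, 2): -2.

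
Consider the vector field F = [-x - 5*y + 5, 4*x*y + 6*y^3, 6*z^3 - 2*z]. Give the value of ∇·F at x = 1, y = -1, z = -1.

∂F₁/∂x = -1
∂F₂/∂y = 4*x + 18*y^2
∂F₃/∂z = 18*z^2 - 2
∇·F = 4*x + 18*y^2 + 18*z^2 - 3
At (1, -1, -1): 37.

37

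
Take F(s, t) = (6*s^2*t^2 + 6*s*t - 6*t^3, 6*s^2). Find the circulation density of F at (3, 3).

-144

∂F₂/∂s = 12*s
∂F₁/∂t = 12*s^2*t + 6*s - 18*t^2
Scalar curl = -12*s^2*t + 6*s + 18*t^2
At (3, 3): -144.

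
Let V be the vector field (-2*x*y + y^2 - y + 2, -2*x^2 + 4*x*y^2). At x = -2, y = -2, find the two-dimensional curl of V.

25

∂V₂/∂x = -4*x + 4*y^2
∂V₁/∂y = -2*x + 2*y - 1
Scalar curl = -2*x + 4*y^2 - 2*y + 1
At (-2, -2): 25.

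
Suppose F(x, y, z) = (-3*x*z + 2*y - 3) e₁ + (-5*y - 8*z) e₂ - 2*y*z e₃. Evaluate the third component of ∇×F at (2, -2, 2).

(∇×F)_3 = ∂F₂/∂x − ∂F₁/∂y
= 0 − (2)
= -2
At (2, -2, 2): -2.

-2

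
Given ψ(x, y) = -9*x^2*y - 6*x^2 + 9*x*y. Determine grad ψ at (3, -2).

∂ψ/∂x = -18*x*y - 12*x + 9*y
∂ψ/∂y = -9*x^2 + 9*x
∇ψ = (-18*x*y - 12*x + 9*y, -9*x^2 + 9*x)
At (3, -2): (54, -54).

(54, -54)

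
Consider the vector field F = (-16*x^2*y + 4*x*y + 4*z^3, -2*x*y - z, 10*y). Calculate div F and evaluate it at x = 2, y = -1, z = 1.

∂F₁/∂x = -32*x*y + 4*y
∂F₂/∂y = -2*x
∂F₃/∂z = 0
∇·F = -32*x*y - 2*x + 4*y
At (2, -1, 1): 56.

56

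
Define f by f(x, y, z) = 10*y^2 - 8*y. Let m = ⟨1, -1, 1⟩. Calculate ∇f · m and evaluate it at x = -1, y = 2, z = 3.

∂f/∂x = 0
∂f/∂y = 20*y - 8
∂f/∂z = 0
∇f at (-1, 2, 3) = (0, 32, 0)
∇f · m = (0)(1) + (32)(-1) + (0)(1) = -32

-32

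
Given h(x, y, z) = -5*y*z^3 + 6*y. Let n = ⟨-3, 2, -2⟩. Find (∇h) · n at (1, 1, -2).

212

∂h/∂x = 0
∂h/∂y = -5*z^3 + 6
∂h/∂z = -15*y*z^2
∇h at (1, 1, -2) = (0, 46, -60)
∇h · n = (0)(-3) + (46)(2) + (-60)(-2) = 212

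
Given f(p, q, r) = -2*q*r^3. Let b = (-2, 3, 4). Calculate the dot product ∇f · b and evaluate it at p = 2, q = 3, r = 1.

-78

∂f/∂p = 0
∂f/∂q = -2*r^3
∂f/∂r = -6*q*r^2
∇f at (2, 3, 1) = (0, -2, -18)
∇f · b = (0)(-2) + (-2)(3) + (-18)(4) = -78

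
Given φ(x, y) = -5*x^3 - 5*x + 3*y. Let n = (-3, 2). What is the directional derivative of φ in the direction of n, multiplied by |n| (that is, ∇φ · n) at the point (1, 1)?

66

∂φ/∂x = -15*x^2 - 5
∂φ/∂y = 3
∇φ at (1, 1) = (-20, 3)
∇φ · n = (-20)(-3) + (3)(2) = 66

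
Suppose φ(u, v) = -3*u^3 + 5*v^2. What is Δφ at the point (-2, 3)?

∂²φ/∂u² = -18*u
∂²φ/∂v² = 10
∇²φ = -18*u + 10
At (-2, 3): 46.

46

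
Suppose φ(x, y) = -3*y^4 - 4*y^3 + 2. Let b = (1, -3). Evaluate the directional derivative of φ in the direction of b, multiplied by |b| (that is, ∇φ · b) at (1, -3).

∂φ/∂x = 0
∂φ/∂y = -12*y^3 - 12*y^2
∇φ at (1, -3) = (0, 216)
∇φ · b = (0)(1) + (216)(-3) = -648

-648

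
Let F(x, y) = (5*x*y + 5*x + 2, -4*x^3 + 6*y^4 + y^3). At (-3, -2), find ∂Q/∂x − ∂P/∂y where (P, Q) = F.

∂F₂/∂x = -12*x^2
∂F₁/∂y = 5*x
Scalar curl = -12*x^2 - 5*x
At (-3, -2): -93.

-93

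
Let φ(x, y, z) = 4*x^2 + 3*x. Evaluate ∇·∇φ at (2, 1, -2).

8

∂²φ/∂x² = 8
∂²φ/∂y² = 0
∂²φ/∂z² = 0
∇²φ = 8
At (2, 1, -2): 8.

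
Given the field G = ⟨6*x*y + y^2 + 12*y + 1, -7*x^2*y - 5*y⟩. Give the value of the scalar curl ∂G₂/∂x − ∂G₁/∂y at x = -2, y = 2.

∂G₂/∂x = -14*x*y
∂G₁/∂y = 6*x + 2*y + 12
Scalar curl = -14*x*y - 6*x - 2*y - 12
At (-2, 2): 52.

52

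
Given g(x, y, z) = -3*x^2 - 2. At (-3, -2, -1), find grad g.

(18, 0, 0)

∂g/∂x = -6*x
∂g/∂y = 0
∂g/∂z = 0
∇g = (-6*x, 0, 0)
At (-3, -2, -1): (18, 0, 0).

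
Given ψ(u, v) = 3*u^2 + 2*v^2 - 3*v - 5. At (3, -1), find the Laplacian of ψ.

∂²ψ/∂u² = 6
∂²ψ/∂v² = 4
∇²ψ = 10
At (3, -1): 10.

10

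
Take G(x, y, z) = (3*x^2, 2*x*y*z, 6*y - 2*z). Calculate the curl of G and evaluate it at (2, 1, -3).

(2, 0, -6)

(∇×G)₁ = ∂G₃/∂y − ∂G₂/∂z = -2*x*y + 6
(∇×G)₂ = ∂G₁/∂z − ∂G₃/∂x = 0
(∇×G)₃ = ∂G₂/∂x − ∂G₁/∂y = 2*y*z
∇×G = (-2*x*y + 6, 0, 2*y*z)
At (2, 1, -3): (2, 0, -6).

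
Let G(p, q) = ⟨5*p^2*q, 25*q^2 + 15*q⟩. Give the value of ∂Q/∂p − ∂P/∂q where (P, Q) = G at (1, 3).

∂G₂/∂p = 0
∂G₁/∂q = 5*p^2
Scalar curl = -5*p^2
At (1, 3): -5.

-5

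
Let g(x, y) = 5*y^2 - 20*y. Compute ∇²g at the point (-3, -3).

∂²g/∂x² = 0
∂²g/∂y² = 10
∇²g = 10
At (-3, -3): 10.

10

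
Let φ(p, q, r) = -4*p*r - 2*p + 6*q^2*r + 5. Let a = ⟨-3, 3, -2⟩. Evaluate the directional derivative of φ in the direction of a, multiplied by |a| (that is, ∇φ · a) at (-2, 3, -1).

∂φ/∂p = -4*r - 2
∂φ/∂q = 12*q*r
∂φ/∂r = -4*p + 6*q^2
∇φ at (-2, 3, -1) = (2, -36, 62)
∇φ · a = (2)(-3) + (-36)(3) + (62)(-2) = -238

-238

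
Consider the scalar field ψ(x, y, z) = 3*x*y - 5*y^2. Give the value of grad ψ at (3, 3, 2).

(9, -21, 0)

∂ψ/∂x = 3*y
∂ψ/∂y = 3*x - 10*y
∂ψ/∂z = 0
∇ψ = (3*y, 3*x - 10*y, 0)
At (3, 3, 2): (9, -21, 0).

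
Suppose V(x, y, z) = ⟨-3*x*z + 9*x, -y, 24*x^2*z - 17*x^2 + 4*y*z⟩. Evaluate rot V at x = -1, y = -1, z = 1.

(4, 17, 0)

(∇×V)₁ = ∂V₃/∂y − ∂V₂/∂z = 4*z
(∇×V)₂ = ∂V₁/∂z − ∂V₃/∂x = -48*x*z + 31*x
(∇×V)₃ = ∂V₂/∂x − ∂V₁/∂y = 0
∇×V = (4*z, -48*x*z + 31*x, 0)
At (-1, -1, 1): (4, 17, 0).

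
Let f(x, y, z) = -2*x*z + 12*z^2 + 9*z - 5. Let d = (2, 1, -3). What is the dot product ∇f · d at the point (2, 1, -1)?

∂f/∂x = -2*z
∂f/∂y = 0
∂f/∂z = -2*x + 24*z + 9
∇f at (2, 1, -1) = (2, 0, -19)
∇f · d = (2)(2) + (0)(1) + (-19)(-3) = 61

61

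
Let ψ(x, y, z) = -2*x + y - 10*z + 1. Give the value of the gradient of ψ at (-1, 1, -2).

∂ψ/∂x = -2
∂ψ/∂y = 1
∂ψ/∂z = -10
∇ψ = (-2, 1, -10)
At (-1, 1, -2): (-2, 1, -10).

(-2, 1, -10)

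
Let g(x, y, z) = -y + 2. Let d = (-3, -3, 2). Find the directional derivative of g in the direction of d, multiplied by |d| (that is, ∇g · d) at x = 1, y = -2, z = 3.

∂g/∂x = 0
∂g/∂y = -1
∂g/∂z = 0
∇g at (1, -2, 3) = (0, -1, 0)
∇g · d = (0)(-3) + (-1)(-3) + (0)(2) = 3

3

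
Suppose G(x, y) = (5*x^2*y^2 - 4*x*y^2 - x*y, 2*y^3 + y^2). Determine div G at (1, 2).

∂G₁/∂x = 10*x*y^2 - 4*y^2 - y
∂G₂/∂y = 6*y^2 + 2*y
∇·G = 10*x*y^2 + 2*y^2 + y
At (1, 2): 50.

50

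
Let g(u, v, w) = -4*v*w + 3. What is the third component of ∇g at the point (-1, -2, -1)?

(∇g)_3 = ∂g/∂w = -4*v
At (-1, -2, -1): 8.

8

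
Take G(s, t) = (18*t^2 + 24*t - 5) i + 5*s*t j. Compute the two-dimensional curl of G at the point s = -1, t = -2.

38

∂G₂/∂s = 5*t
∂G₁/∂t = 36*t + 24
Scalar curl = -31*t - 24
At (-1, -2): 38.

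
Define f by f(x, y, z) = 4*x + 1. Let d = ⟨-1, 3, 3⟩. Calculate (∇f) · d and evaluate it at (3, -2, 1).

-4

∂f/∂x = 4
∂f/∂y = 0
∂f/∂z = 0
∇f at (3, -2, 1) = (4, 0, 0)
∇f · d = (4)(-1) + (0)(3) + (0)(3) = -4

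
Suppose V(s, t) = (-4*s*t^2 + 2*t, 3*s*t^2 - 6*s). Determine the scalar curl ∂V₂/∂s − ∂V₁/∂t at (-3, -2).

∂V₂/∂s = 3*t^2 - 6
∂V₁/∂t = -8*s*t + 2
Scalar curl = 8*s*t + 3*t^2 - 8
At (-3, -2): 52.

52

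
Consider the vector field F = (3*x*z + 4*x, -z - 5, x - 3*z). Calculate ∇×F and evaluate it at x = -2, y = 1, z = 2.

(∇×F)₁ = ∂F₃/∂y − ∂F₂/∂z = 1
(∇×F)₂ = ∂F₁/∂z − ∂F₃/∂x = 3*x - 1
(∇×F)₃ = ∂F₂/∂x − ∂F₁/∂y = 0
∇×F = (1, 3*x - 1, 0)
At (-2, 1, 2): (1, -7, 0).

(1, -7, 0)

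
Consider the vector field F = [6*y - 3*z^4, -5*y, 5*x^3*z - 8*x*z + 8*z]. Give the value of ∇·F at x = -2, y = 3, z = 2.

-21

∂F₁/∂x = 0
∂F₂/∂y = -5
∂F₃/∂z = 5*x^3 - 8*x + 8
∇·F = 5*x^3 - 8*x + 3
At (-2, 3, 2): -21.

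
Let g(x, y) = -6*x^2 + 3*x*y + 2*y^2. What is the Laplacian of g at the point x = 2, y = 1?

∂²g/∂x² = -12
∂²g/∂y² = 4
∇²g = -8
At (2, 1): -8.

-8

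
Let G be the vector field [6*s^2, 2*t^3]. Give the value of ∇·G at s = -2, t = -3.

∂G₁/∂s = 12*s
∂G₂/∂t = 6*t^2
∇·G = 12*s + 6*t^2
At (-2, -3): 30.

30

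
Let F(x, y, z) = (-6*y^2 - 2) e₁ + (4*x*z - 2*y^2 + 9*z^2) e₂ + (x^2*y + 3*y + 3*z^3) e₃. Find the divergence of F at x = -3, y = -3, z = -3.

93

∂F₁/∂x = 0
∂F₂/∂y = -4*y
∂F₃/∂z = 9*z^2
∇·F = -4*y + 9*z^2
At (-3, -3, -3): 93.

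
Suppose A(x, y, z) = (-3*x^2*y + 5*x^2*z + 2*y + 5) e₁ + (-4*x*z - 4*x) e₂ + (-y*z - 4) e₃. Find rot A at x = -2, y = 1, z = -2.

(∇×A)₁ = ∂A₃/∂y − ∂A₂/∂z = 4*x - z
(∇×A)₂ = ∂A₁/∂z − ∂A₃/∂x = 5*x^2
(∇×A)₃ = ∂A₂/∂x − ∂A₁/∂y = 3*x^2 - 4*z - 6
∇×A = (4*x - z, 5*x^2, 3*x^2 - 4*z - 6)
At (-2, 1, -2): (-6, 20, 14).

(-6, 20, 14)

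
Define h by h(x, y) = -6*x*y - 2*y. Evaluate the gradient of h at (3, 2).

∂h/∂x = -6*y
∂h/∂y = -6*x - 2
∇h = (-6*y, -6*x - 2)
At (3, 2): (-12, -20).

(-12, -20)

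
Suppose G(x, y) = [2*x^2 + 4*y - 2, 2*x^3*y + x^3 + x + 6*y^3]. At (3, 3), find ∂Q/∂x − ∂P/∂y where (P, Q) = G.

∂G₂/∂x = 6*x^2*y + 3*x^2 + 1
∂G₁/∂y = 4
Scalar curl = 6*x^2*y + 3*x^2 - 3
At (3, 3): 186.

186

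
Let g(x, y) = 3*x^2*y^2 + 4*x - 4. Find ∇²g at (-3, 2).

78

∂²g/∂x² = 6*y^2
∂²g/∂y² = 6*x^2
∇²g = 6*x^2 + 6*y^2
At (-3, 2): 78.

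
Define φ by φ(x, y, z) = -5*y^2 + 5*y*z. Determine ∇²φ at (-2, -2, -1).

∂²φ/∂x² = 0
∂²φ/∂y² = -10
∂²φ/∂z² = 0
∇²φ = -10
At (-2, -2, -1): -10.

-10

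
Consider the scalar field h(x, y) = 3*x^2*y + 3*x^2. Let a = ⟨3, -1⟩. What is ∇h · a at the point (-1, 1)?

-39

∂h/∂x = 6*x*y + 6*x
∂h/∂y = 3*x^2
∇h at (-1, 1) = (-12, 3)
∇h · a = (-12)(3) + (3)(-1) = -39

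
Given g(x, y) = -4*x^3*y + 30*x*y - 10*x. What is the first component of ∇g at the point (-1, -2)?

-46

(∇g)_1 = ∂g/∂x = -12*x^2*y + 30*y - 10
At (-1, -2): -46.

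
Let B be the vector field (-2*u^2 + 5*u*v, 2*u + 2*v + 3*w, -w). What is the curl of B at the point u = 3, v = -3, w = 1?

(∇×B)₁ = ∂B₃/∂v − ∂B₂/∂w = -3
(∇×B)₂ = ∂B₁/∂w − ∂B₃/∂u = 0
(∇×B)₃ = ∂B₂/∂u − ∂B₁/∂v = -5*u + 2
∇×B = (-3, 0, -5*u + 2)
At (3, -3, 1): (-3, 0, -13).

(-3, 0, -13)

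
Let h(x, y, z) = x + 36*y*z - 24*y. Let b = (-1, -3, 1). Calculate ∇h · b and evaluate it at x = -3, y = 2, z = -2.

359

∂h/∂x = 1
∂h/∂y = 36*z - 24
∂h/∂z = 36*y
∇h at (-3, 2, -2) = (1, -96, 72)
∇h · b = (1)(-1) + (-96)(-3) + (72)(1) = 359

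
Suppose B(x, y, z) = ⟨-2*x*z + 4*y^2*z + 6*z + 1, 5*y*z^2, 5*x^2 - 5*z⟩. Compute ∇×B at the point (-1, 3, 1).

(-30, 54, -24)

(∇×B)₁ = ∂B₃/∂y − ∂B₂/∂z = -10*y*z
(∇×B)₂ = ∂B₁/∂z − ∂B₃/∂x = -12*x + 4*y^2 + 6
(∇×B)₃ = ∂B₂/∂x − ∂B₁/∂y = -8*y*z
∇×B = (-10*y*z, -12*x + 4*y^2 + 6, -8*y*z)
At (-1, 3, 1): (-30, 54, -24).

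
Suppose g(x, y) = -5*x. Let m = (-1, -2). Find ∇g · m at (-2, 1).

5

∂g/∂x = -5
∂g/∂y = 0
∇g at (-2, 1) = (-5, 0)
∇g · m = (-5)(-1) + (0)(-2) = 5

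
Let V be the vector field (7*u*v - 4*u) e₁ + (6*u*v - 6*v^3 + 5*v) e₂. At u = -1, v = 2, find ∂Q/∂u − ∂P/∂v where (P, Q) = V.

∂V₂/∂u = 6*v
∂V₁/∂v = 7*u
Scalar curl = -7*u + 6*v
At (-1, 2): 19.

19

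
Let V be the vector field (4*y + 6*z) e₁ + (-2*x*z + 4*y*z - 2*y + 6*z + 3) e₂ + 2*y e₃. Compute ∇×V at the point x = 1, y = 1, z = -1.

(∇×V)₁ = ∂V₃/∂y − ∂V₂/∂z = 2*x - 4*y - 4
(∇×V)₂ = ∂V₁/∂z − ∂V₃/∂x = 6
(∇×V)₃ = ∂V₂/∂x − ∂V₁/∂y = -2*z - 4
∇×V = (2*x - 4*y - 4, 6, -2*z - 4)
At (1, 1, -1): (-6, 6, -2).

(-6, 6, -2)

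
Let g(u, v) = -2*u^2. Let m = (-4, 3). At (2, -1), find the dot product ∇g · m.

32

∂g/∂u = -4*u
∂g/∂v = 0
∇g at (2, -1) = (-8, 0)
∇g · m = (-8)(-4) + (0)(3) = 32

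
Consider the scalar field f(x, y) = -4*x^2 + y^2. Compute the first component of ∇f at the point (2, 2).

-16

(∇f)_1 = ∂f/∂x = -8*x
At (2, 2): -16.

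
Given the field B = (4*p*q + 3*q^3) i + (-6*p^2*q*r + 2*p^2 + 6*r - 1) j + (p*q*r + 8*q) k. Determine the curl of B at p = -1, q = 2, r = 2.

(∇×B)₁ = ∂B₃/∂q − ∂B₂/∂r = 6*p^2*q + p*r + 2
(∇×B)₂ = ∂B₁/∂r − ∂B₃/∂p = -q*r
(∇×B)₃ = ∂B₂/∂p − ∂B₁/∂q = -12*p*q*r - 9*q^2
∇×B = (6*p^2*q + p*r + 2, -q*r, -12*p*q*r - 9*q^2)
At (-1, 2, 2): (12, -4, 12).

(12, -4, 12)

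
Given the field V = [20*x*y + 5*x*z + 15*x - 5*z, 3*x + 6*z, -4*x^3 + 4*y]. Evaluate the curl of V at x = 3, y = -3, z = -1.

(∇×V)₁ = ∂V₃/∂y − ∂V₂/∂z = -2
(∇×V)₂ = ∂V₁/∂z − ∂V₃/∂x = 12*x^2 + 5*x - 5
(∇×V)₃ = ∂V₂/∂x − ∂V₁/∂y = -20*x + 3
∇×V = (-2, 12*x^2 + 5*x - 5, -20*x + 3)
At (3, -3, -1): (-2, 118, -57).

(-2, 118, -57)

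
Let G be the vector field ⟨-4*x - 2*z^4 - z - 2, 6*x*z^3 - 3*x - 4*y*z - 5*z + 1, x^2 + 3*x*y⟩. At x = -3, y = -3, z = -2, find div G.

∂G₁/∂x = -4
∂G₂/∂y = -4*z
∂G₃/∂z = 0
∇·G = -4*z - 4
At (-3, -3, -2): 4.

4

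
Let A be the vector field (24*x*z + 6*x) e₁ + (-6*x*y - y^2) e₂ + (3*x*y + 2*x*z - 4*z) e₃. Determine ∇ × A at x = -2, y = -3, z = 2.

(∇×A)₁ = ∂A₃/∂y − ∂A₂/∂z = 3*x
(∇×A)₂ = ∂A₁/∂z − ∂A₃/∂x = 24*x - 3*y - 2*z
(∇×A)₃ = ∂A₂/∂x − ∂A₁/∂y = -6*y
∇×A = (3*x, 24*x - 3*y - 2*z, -6*y)
At (-2, -3, 2): (-6, -43, 18).

(-6, -43, 18)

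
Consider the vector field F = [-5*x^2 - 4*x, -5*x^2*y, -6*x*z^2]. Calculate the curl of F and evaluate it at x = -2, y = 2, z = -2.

(∇×F)₁ = ∂F₃/∂y − ∂F₂/∂z = 0
(∇×F)₂ = ∂F₁/∂z − ∂F₃/∂x = 6*z^2
(∇×F)₃ = ∂F₂/∂x − ∂F₁/∂y = -10*x*y
∇×F = (0, 6*z^2, -10*x*y)
At (-2, 2, -2): (0, 24, 40).

(0, 24, 40)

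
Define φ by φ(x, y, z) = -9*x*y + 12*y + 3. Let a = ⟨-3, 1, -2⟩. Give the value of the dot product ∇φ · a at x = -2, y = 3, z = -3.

∂φ/∂x = -9*y
∂φ/∂y = -9*x + 12
∂φ/∂z = 0
∇φ at (-2, 3, -3) = (-27, 30, 0)
∇φ · a = (-27)(-3) + (30)(1) + (0)(-2) = 111

111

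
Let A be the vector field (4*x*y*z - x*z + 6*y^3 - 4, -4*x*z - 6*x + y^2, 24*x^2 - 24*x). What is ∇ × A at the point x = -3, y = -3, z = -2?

(-12, 207, -184)

(∇×A)₁ = ∂A₃/∂y − ∂A₂/∂z = 4*x
(∇×A)₂ = ∂A₁/∂z − ∂A₃/∂x = 4*x*y - 49*x + 24
(∇×A)₃ = ∂A₂/∂x − ∂A₁/∂y = -4*x*z - 18*y^2 - 4*z - 6
∇×A = (4*x, 4*x*y - 49*x + 24, -4*x*z - 18*y^2 - 4*z - 6)
At (-3, -3, -2): (-12, 207, -184).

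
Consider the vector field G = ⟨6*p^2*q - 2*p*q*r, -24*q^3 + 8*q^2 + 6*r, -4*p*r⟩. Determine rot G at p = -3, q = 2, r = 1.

(-6, 16, -60)

(∇×G)₁ = ∂G₃/∂q − ∂G₂/∂r = -6
(∇×G)₂ = ∂G₁/∂r − ∂G₃/∂p = -2*p*q + 4*r
(∇×G)₃ = ∂G₂/∂p − ∂G₁/∂q = -6*p^2 + 2*p*r
∇×G = (-6, -2*p*q + 4*r, -6*p^2 + 2*p*r)
At (-3, 2, 1): (-6, 16, -60).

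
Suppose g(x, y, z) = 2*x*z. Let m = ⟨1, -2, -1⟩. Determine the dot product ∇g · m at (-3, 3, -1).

4

∂g/∂x = 2*z
∂g/∂y = 0
∂g/∂z = 2*x
∇g at (-3, 3, -1) = (-2, 0, -6)
∇g · m = (-2)(1) + (0)(-2) + (-6)(-1) = 4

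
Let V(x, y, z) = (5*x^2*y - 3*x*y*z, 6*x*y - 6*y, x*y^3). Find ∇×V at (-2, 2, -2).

(∇×V)₁ = ∂V₃/∂y − ∂V₂/∂z = 3*x*y^2
(∇×V)₂ = ∂V₁/∂z − ∂V₃/∂x = -3*x*y - y^3
(∇×V)₃ = ∂V₂/∂x − ∂V₁/∂y = -5*x^2 + 3*x*z + 6*y
∇×V = (3*x*y^2, -3*x*y - y^3, -5*x^2 + 3*x*z + 6*y)
At (-2, 2, -2): (-24, 4, 4).

(-24, 4, 4)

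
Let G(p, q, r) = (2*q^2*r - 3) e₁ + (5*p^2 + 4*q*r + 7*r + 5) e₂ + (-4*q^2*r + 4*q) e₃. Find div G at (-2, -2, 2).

-8

∂G₁/∂p = 0
∂G₂/∂q = 4*r
∂G₃/∂r = -4*q^2
∇·G = -4*q^2 + 4*r
At (-2, -2, 2): -8.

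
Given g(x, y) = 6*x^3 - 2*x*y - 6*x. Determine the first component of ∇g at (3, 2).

152

(∇g)_1 = ∂g/∂x = 18*x^2 - 2*y - 6
At (3, 2): 152.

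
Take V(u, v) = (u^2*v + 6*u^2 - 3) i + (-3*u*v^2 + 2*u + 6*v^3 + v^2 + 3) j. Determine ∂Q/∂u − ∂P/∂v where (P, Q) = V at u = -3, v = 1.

∂V₂/∂u = -3*v^2 + 2
∂V₁/∂v = u^2
Scalar curl = -u^2 - 3*v^2 + 2
At (-3, 1): -10.

-10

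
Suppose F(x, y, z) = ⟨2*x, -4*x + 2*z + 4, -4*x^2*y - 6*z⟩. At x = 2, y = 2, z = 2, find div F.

-4

∂F₁/∂x = 2
∂F₂/∂y = 0
∂F₃/∂z = -6
∇·F = -4
At (2, 2, 2): -4.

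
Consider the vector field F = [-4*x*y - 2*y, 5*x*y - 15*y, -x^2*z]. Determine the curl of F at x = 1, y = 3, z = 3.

(∇×F)₁ = ∂F₃/∂y − ∂F₂/∂z = 0
(∇×F)₂ = ∂F₁/∂z − ∂F₃/∂x = 2*x*z
(∇×F)₃ = ∂F₂/∂x − ∂F₁/∂y = 4*x + 5*y + 2
∇×F = (0, 2*x*z, 4*x + 5*y + 2)
At (1, 3, 3): (0, 6, 21).

(0, 6, 21)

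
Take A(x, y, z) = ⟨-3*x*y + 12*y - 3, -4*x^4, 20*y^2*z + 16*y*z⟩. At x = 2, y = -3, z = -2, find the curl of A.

(∇×A)₁ = ∂A₃/∂y − ∂A₂/∂z = 40*y*z + 16*z
(∇×A)₂ = ∂A₁/∂z − ∂A₃/∂x = 0
(∇×A)₃ = ∂A₂/∂x − ∂A₁/∂y = -16*x^3 + 3*x - 12
∇×A = (40*y*z + 16*z, 0, -16*x^3 + 3*x - 12)
At (2, -3, -2): (208, 0, -134).

(208, 0, -134)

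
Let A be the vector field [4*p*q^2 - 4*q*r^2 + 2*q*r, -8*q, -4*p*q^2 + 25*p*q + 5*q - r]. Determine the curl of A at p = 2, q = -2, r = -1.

(∇×A)₁ = ∂A₃/∂q − ∂A₂/∂r = -8*p*q + 25*p + 5
(∇×A)₂ = ∂A₁/∂r − ∂A₃/∂p = 4*q^2 - 8*q*r - 23*q
(∇×A)₃ = ∂A₂/∂p − ∂A₁/∂q = -8*p*q + 4*r^2 - 2*r
∇×A = (-8*p*q + 25*p + 5, 4*q^2 - 8*q*r - 23*q, -8*p*q + 4*r^2 - 2*r)
At (2, -2, -1): (87, 46, 38).

(87, 46, 38)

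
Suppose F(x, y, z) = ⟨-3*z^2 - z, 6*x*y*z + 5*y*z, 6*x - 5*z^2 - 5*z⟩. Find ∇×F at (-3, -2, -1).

(-26, -1, 12)

(∇×F)₁ = ∂F₃/∂y − ∂F₂/∂z = -6*x*y - 5*y
(∇×F)₂ = ∂F₁/∂z − ∂F₃/∂x = -6*z - 7
(∇×F)₃ = ∂F₂/∂x − ∂F₁/∂y = 6*y*z
∇×F = (-6*x*y - 5*y, -6*z - 7, 6*y*z)
At (-3, -2, -1): (-26, -1, 12).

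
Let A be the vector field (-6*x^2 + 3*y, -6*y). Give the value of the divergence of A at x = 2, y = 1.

-30

∂A₁/∂x = -12*x
∂A₂/∂y = -6
∇·A = -12*x - 6
At (2, 1): -30.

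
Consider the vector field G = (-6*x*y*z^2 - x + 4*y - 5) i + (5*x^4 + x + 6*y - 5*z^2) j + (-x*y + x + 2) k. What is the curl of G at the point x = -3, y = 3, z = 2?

(23, 218, -615)

(∇×G)₁ = ∂G₃/∂y − ∂G₂/∂z = -x + 10*z
(∇×G)₂ = ∂G₁/∂z − ∂G₃/∂x = -12*x*y*z + y - 1
(∇×G)₃ = ∂G₂/∂x − ∂G₁/∂y = 20*x^3 + 6*x*z^2 - 3
∇×G = (-x + 10*z, -12*x*y*z + y - 1, 20*x^3 + 6*x*z^2 - 3)
At (-3, 3, 2): (23, 218, -615).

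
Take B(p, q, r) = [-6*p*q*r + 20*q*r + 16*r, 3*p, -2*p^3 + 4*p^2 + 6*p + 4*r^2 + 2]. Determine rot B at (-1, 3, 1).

(∇×B)₁ = ∂B₃/∂q − ∂B₂/∂r = 0
(∇×B)₂ = ∂B₁/∂r − ∂B₃/∂p = 6*p^2 - 6*p*q - 8*p + 20*q + 10
(∇×B)₃ = ∂B₂/∂p − ∂B₁/∂q = 6*p*r - 20*r + 3
∇×B = (0, 6*p^2 - 6*p*q - 8*p + 20*q + 10, 6*p*r - 20*r + 3)
At (-1, 3, 1): (0, 102, -23).

(0, 102, -23)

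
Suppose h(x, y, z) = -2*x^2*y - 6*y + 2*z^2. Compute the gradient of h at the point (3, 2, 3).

(-24, -24, 12)

∂h/∂x = -4*x*y
∂h/∂y = -2*x^2 - 6
∂h/∂z = 4*z
∇h = (-4*x*y, -2*x^2 - 6, 4*z)
At (3, 2, 3): (-24, -24, 12).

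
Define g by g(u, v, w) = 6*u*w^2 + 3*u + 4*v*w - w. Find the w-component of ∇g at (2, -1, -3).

(∇g)_3 = ∂g/∂w = 12*u*w + 4*v - 1
At (2, -1, -3): -77.

-77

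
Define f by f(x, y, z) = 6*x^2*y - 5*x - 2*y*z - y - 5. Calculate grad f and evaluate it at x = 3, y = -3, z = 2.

∂f/∂x = 12*x*y - 5
∂f/∂y = 6*x^2 - 2*z - 1
∂f/∂z = -2*y
∇f = (12*x*y - 5, 6*x^2 - 2*z - 1, -2*y)
At (3, -3, 2): (-113, 49, 6).

(-113, 49, 6)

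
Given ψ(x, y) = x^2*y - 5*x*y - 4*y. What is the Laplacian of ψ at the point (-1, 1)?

2

∂²ψ/∂x² = 2*y
∂²ψ/∂y² = 0
∇²ψ = 2*y
At (-1, 1): 2.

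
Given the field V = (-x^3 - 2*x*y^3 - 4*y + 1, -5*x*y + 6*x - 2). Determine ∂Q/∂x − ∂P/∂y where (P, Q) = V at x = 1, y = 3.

49

∂V₂/∂x = -5*y + 6
∂V₁/∂y = -6*x*y^2 - 4
Scalar curl = 6*x*y^2 - 5*y + 10
At (1, 3): 49.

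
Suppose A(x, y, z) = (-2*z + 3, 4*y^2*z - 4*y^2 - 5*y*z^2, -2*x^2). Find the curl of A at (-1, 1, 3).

(∇×A)₁ = ∂A₃/∂y − ∂A₂/∂z = -4*y^2 + 10*y*z
(∇×A)₂ = ∂A₁/∂z − ∂A₃/∂x = 4*x - 2
(∇×A)₃ = ∂A₂/∂x − ∂A₁/∂y = 0
∇×A = (-4*y^2 + 10*y*z, 4*x - 2, 0)
At (-1, 1, 3): (26, -6, 0).

(26, -6, 0)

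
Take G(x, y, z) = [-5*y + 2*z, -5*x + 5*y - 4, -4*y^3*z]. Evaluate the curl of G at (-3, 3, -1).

(∇×G)₁ = ∂G₃/∂y − ∂G₂/∂z = -12*y^2*z
(∇×G)₂ = ∂G₁/∂z − ∂G₃/∂x = 2
(∇×G)₃ = ∂G₂/∂x − ∂G₁/∂y = 0
∇×G = (-12*y^2*z, 2, 0)
At (-3, 3, -1): (108, 2, 0).

(108, 2, 0)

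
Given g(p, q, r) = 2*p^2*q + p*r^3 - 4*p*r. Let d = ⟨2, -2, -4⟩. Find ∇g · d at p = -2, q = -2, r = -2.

∂g/∂p = 4*p*q + r^3 - 4*r
∂g/∂q = 2*p^2
∂g/∂r = 3*p*r^2 - 4*p
∇g at (-2, -2, -2) = (16, 8, -16)
∇g · d = (16)(2) + (8)(-2) + (-16)(-4) = 80

80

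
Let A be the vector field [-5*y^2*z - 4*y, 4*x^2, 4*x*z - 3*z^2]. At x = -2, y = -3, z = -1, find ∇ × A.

(0, -41, 18)

(∇×A)₁ = ∂A₃/∂y − ∂A₂/∂z = 0
(∇×A)₂ = ∂A₁/∂z − ∂A₃/∂x = -5*y^2 - 4*z
(∇×A)₃ = ∂A₂/∂x − ∂A₁/∂y = 8*x + 10*y*z + 4
∇×A = (0, -5*y^2 - 4*z, 8*x + 10*y*z + 4)
At (-2, -3, -1): (0, -41, 18).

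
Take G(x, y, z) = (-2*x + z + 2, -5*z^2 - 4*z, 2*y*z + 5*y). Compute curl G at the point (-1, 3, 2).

(33, 1, 0)

(∇×G)₁ = ∂G₃/∂y − ∂G₂/∂z = 12*z + 9
(∇×G)₂ = ∂G₁/∂z − ∂G₃/∂x = 1
(∇×G)₃ = ∂G₂/∂x − ∂G₁/∂y = 0
∇×G = (12*z + 9, 1, 0)
At (-1, 3, 2): (33, 1, 0).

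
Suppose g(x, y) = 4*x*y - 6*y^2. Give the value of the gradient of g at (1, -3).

(-12, 40)

∂g/∂x = 4*y
∂g/∂y = 4*x - 12*y
∇g = (4*y, 4*x - 12*y)
At (1, -3): (-12, 40).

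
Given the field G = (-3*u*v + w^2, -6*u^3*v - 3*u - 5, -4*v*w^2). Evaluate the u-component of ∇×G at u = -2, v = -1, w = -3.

(∇×G)_1 = ∂G₃/∂v − ∂G₂/∂w
= -4*w^2 − (0)
= -4*w^2
At (-2, -1, -3): -36.

-36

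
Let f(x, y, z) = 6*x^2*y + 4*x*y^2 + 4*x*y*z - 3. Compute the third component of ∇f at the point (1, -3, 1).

(∇f)_3 = ∂f/∂z = 4*x*y
At (1, -3, 1): -12.

-12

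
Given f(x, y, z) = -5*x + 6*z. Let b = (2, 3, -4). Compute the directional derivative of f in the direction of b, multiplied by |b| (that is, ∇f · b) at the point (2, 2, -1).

-34

∂f/∂x = -5
∂f/∂y = 0
∂f/∂z = 6
∇f at (2, 2, -1) = (-5, 0, 6)
∇f · b = (-5)(2) + (0)(3) + (6)(-4) = -34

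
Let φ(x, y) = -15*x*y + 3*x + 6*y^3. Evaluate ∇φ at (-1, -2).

∂φ/∂x = -15*y + 3
∂φ/∂y = -15*x + 18*y^2
∇φ = (-15*y + 3, -15*x + 18*y^2)
At (-1, -2): (33, 87).

(33, 87)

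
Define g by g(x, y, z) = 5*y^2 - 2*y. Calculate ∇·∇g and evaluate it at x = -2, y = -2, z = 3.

∂²g/∂x² = 0
∂²g/∂y² = 10
∂²g/∂z² = 0
∇²g = 10
At (-2, -2, 3): 10.

10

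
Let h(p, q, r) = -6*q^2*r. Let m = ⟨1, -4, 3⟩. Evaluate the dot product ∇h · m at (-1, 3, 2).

∂h/∂p = 0
∂h/∂q = -12*q*r
∂h/∂r = -6*q^2
∇h at (-1, 3, 2) = (0, -72, -54)
∇h · m = (0)(1) + (-72)(-4) + (-54)(3) = 126

126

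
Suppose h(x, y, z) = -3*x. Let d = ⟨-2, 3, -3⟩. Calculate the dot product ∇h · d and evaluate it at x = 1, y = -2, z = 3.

6

∂h/∂x = -3
∂h/∂y = 0
∂h/∂z = 0
∇h at (1, -2, 3) = (-3, 0, 0)
∇h · d = (-3)(-2) + (0)(3) + (0)(-3) = 6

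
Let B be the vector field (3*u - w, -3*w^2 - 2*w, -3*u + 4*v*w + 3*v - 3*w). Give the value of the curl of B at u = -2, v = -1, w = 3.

(35, 2, 0)

(∇×B)₁ = ∂B₃/∂v − ∂B₂/∂w = 10*w + 5
(∇×B)₂ = ∂B₁/∂w − ∂B₃/∂u = 2
(∇×B)₃ = ∂B₂/∂u − ∂B₁/∂v = 0
∇×B = (10*w + 5, 2, 0)
At (-2, -1, 3): (35, 2, 0).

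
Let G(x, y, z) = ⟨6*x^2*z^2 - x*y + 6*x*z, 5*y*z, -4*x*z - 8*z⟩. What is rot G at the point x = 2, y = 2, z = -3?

(-10, -144, 2)

(∇×G)₁ = ∂G₃/∂y − ∂G₂/∂z = -5*y
(∇×G)₂ = ∂G₁/∂z − ∂G₃/∂x = 12*x^2*z + 6*x + 4*z
(∇×G)₃ = ∂G₂/∂x − ∂G₁/∂y = x
∇×G = (-5*y, 12*x^2*z + 6*x + 4*z, x)
At (2, 2, -3): (-10, -144, 2).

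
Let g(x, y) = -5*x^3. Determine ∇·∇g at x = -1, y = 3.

30

∂²g/∂x² = -30*x
∂²g/∂y² = 0
∇²g = -30*x
At (-1, 3): 30.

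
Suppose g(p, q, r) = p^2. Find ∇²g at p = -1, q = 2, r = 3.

2

∂²g/∂p² = 2
∂²g/∂q² = 0
∂²g/∂r² = 0
∇²g = 2
At (-1, 2, 3): 2.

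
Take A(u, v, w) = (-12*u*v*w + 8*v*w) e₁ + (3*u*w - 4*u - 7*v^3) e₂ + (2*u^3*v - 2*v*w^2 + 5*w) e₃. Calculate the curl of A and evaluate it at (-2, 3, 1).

(∇×A)₁ = ∂A₃/∂v − ∂A₂/∂w = 2*u^3 - 3*u - 2*w^2
(∇×A)₂ = ∂A₁/∂w − ∂A₃/∂u = -6*u^2*v - 12*u*v + 8*v
(∇×A)₃ = ∂A₂/∂u − ∂A₁/∂v = 12*u*w - 5*w - 4
∇×A = (2*u^3 - 3*u - 2*w^2, -6*u^2*v - 12*u*v + 8*v, 12*u*w - 5*w - 4)
At (-2, 3, 1): (-12, 24, -33).

(-12, 24, -33)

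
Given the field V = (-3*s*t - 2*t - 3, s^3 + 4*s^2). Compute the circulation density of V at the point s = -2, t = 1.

∂V₂/∂s = 3*s^2 + 8*s
∂V₁/∂t = -3*s - 2
Scalar curl = 3*s^2 + 11*s + 2
At (-2, 1): -8.

-8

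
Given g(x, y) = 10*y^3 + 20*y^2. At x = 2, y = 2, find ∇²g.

∂²g/∂x² = 0
∂²g/∂y² = 20*(3*y + 2)
∇²g = 60*y + 40
At (2, 2): 160.

160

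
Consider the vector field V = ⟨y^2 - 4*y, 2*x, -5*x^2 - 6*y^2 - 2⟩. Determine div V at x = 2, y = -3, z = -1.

0

∂V₁/∂x = 0
∂V₂/∂y = 0
∂V₃/∂z = 0
∇·V = 0
At (2, -3, -1): 0.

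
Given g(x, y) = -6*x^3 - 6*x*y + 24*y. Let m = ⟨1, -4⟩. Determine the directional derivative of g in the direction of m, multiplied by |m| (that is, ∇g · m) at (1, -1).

∂g/∂x = -18*x^2 - 6*y
∂g/∂y = -6*x + 24
∇g at (1, -1) = (-12, 18)
∇g · m = (-12)(1) + (18)(-4) = -84

-84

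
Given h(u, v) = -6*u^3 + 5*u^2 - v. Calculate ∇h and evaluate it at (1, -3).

(-8, -1)

∂h/∂u = -18*u^2 + 10*u
∂h/∂v = -1
∇h = (-18*u^2 + 10*u, -1)
At (1, -3): (-8, -1).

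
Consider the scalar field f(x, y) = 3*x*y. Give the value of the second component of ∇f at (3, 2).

(∇f)_2 = ∂f/∂y = 3*x
At (3, 2): 9.

9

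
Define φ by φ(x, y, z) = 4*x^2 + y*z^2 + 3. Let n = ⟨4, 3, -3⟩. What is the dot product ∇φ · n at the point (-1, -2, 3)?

31

∂φ/∂x = 8*x
∂φ/∂y = z^2
∂φ/∂z = 2*y*z
∇φ at (-1, -2, 3) = (-8, 9, -12)
∇φ · n = (-8)(4) + (9)(3) + (-12)(-3) = 31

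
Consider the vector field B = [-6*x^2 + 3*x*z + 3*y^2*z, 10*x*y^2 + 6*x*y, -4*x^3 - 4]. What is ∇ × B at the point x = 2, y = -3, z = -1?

(0, 81, 54)

(∇×B)₁ = ∂B₃/∂y − ∂B₂/∂z = 0
(∇×B)₂ = ∂B₁/∂z − ∂B₃/∂x = 12*x^2 + 3*x + 3*y^2
(∇×B)₃ = ∂B₂/∂x − ∂B₁/∂y = 10*y^2 - 6*y*z + 6*y
∇×B = (0, 12*x^2 + 3*x + 3*y^2, 10*y^2 - 6*y*z + 6*y)
At (2, -3, -1): (0, 81, 54).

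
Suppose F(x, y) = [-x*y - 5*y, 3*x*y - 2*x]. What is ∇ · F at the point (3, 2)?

∂F₁/∂x = -y
∂F₂/∂y = 3*x
∇·F = 3*x - y
At (3, 2): 7.

7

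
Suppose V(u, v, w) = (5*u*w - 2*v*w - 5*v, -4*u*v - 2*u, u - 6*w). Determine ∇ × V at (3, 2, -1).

(0, 10, -7)

(∇×V)₁ = ∂V₃/∂v − ∂V₂/∂w = 0
(∇×V)₂ = ∂V₁/∂w − ∂V₃/∂u = 5*u - 2*v - 1
(∇×V)₃ = ∂V₂/∂u − ∂V₁/∂v = -4*v + 2*w + 3
∇×V = (0, 5*u - 2*v - 1, -4*v + 2*w + 3)
At (3, 2, -1): (0, 10, -7).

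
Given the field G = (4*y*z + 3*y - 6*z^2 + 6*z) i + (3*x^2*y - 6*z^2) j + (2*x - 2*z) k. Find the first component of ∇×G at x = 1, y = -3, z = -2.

(∇×G)_1 = ∂G₃/∂y − ∂G₂/∂z
= 0 − (-12*z)
= 12*z
At (1, -3, -2): -24.

-24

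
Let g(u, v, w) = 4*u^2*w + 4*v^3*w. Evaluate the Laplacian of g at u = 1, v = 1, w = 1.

32

∂²g/∂u² = 8*w
∂²g/∂v² = 24*v*w
∂²g/∂w² = 0
∇²g = 24*v*w + 8*w
At (1, 1, 1): 32.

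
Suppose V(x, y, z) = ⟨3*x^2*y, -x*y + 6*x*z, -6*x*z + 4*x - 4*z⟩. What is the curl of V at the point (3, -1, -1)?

(-18, -10, -32)

(∇×V)₁ = ∂V₃/∂y − ∂V₂/∂z = -6*x
(∇×V)₂ = ∂V₁/∂z − ∂V₃/∂x = 6*z - 4
(∇×V)₃ = ∂V₂/∂x − ∂V₁/∂y = -3*x^2 - y + 6*z
∇×V = (-6*x, 6*z - 4, -3*x^2 - y + 6*z)
At (3, -1, -1): (-18, -10, -32).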